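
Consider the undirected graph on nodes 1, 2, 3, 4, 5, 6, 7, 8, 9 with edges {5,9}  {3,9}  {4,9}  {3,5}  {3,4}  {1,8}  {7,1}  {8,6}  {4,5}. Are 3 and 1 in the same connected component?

No

The component containing 3 is {3, 4, 5, 9}, and 1 is not in it.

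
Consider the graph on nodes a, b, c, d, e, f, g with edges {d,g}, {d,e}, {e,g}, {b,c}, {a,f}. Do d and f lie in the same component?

No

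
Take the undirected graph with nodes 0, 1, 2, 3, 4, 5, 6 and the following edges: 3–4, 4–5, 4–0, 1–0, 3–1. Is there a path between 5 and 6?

No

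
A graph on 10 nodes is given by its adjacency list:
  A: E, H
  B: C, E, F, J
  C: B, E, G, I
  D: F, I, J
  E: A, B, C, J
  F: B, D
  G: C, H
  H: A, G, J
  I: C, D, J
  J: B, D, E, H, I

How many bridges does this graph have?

The edges on the cycle J-B-F-D-J are not bridges since each lies on that cycle.
Every edge lies on some cycle, so there are no bridges.

0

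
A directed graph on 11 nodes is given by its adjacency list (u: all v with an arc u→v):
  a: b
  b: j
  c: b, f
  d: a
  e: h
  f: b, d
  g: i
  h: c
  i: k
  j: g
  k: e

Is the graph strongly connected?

From e we can reach every vertex (a, b, c, d, e, f, g, h, i, j, k), and every vertex can reach e (a, b, c, d, e, f, g, h, i, j, k). So the whole graph is one strongly connected component.

Yes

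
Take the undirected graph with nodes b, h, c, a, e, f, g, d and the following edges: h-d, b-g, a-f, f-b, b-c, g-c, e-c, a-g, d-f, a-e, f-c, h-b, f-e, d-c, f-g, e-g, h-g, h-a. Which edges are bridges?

none

The edges on the cycle h-d-f-a-h are not bridges since each lies on that cycle.
Every edge lies on some cycle, so there are no bridges.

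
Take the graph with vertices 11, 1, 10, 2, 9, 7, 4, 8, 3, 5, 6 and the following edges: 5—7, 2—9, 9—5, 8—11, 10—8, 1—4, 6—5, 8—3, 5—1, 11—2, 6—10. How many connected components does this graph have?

Starting from 1 we can reach 1, 2, 3, 4, 5, 6, 7, 8, 9, 10, 11. That is one component of size 11.
Total: 1 component.

1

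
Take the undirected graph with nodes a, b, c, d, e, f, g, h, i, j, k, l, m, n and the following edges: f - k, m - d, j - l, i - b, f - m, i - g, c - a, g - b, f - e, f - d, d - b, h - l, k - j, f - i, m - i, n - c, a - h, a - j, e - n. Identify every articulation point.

f

Removing f increases the component count from 1 to 2, so f is a cut vertex.
By contrast removing a leaves 1 component; it is not a cut vertex. No other vertex is a cut vertex either.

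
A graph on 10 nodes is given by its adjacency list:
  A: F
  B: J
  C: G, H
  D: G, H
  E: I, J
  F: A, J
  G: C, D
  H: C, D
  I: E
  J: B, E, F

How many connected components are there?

2

Starting from C we can reach C, D, G, H. That is one component of size 4.
Starting from A we can reach A, B, E, F, I, J. That is one component of size 6.
Total: 2 components.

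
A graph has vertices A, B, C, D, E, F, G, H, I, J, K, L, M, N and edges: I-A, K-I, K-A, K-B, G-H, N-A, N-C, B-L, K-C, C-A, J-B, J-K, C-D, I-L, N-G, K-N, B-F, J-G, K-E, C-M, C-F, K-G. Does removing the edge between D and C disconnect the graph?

Yes

Removing D-C leaves no path between D and C: the component count goes from 1 to 2. So it is a bridge.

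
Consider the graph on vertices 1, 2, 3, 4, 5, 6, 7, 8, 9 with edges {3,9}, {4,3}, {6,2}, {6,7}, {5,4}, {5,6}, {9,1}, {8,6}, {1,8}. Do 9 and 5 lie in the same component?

From 9 we can reach 1, 2, 3, 4, 5, 6, 7, 8, 9, which includes 5.

Yes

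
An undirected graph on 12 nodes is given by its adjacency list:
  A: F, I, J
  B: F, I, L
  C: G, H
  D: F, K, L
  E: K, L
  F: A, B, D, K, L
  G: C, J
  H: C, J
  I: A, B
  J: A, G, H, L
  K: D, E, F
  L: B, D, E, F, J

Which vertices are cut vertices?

Removing J increases the component count from 1 to 2, so J is a cut vertex.
By contrast removing F leaves 1 component; it is not a cut vertex. No other vertex is a cut vertex either.

J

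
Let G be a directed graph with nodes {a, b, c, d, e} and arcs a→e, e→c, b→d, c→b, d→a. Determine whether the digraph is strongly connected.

Yes

From a we can reach every vertex (a, b, c, d, e), and every vertex can reach a (a, b, c, d, e). So the whole graph is one strongly connected component.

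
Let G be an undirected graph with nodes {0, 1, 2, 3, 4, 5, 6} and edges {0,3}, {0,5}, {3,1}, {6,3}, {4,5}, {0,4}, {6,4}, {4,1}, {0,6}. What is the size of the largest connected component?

2 is isolated — a component by itself.
Starting from 0 we can reach 0, 1, 3, 4, 5, 6. That is one component of size 6.
The largest has 6 vertices.

6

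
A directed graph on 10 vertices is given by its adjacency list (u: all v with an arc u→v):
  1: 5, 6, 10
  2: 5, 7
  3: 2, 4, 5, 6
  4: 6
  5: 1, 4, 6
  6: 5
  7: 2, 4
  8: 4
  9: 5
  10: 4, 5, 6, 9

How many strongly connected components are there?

{1, 4, 5, 6, 9, 10} are all mutually reachable — one SCC of size 6.
{2, 7} are all mutually reachable — one SCC of size 2.
{8} is an SCC by itself.
{3} is an SCC by itself.
That gives 4 strongly connected components.

4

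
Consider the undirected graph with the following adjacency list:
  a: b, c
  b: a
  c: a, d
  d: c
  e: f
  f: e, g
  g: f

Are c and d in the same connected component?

From c we can reach a, b, c, d, which includes d.

Yes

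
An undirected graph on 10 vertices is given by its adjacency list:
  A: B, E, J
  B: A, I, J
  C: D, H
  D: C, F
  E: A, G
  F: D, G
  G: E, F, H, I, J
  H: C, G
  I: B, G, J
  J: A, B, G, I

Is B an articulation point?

No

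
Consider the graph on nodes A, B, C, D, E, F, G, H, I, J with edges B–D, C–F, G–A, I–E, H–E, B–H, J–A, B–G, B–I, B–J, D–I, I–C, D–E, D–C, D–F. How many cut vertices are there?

Removing B increases the component count from 1 to 2, so B is a cut vertex.
By contrast removing E leaves 1 component; it is not a cut vertex. No other vertex is a cut vertex either.

1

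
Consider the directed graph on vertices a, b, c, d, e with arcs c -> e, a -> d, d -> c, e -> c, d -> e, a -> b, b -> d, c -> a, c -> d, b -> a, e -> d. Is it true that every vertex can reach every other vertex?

Yes

From b we can reach every vertex (a, b, c, d, e), and every vertex can reach b (a, b, c, d, e). So the whole graph is one strongly connected component.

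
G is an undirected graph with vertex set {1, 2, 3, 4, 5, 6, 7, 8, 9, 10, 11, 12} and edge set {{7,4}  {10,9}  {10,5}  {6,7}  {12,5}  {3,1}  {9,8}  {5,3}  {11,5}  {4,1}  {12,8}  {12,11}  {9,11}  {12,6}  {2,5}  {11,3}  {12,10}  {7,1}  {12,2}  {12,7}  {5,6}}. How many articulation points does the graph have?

Removing 7, for instance, still leaves 1 component. No single vertex removal increases the component count — the graph has no articulation points.

0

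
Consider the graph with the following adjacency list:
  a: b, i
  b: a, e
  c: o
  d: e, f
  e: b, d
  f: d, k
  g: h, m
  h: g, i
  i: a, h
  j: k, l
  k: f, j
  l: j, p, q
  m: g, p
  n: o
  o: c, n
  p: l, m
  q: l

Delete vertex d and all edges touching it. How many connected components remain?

With d gone, the remaining components are: {c, n, o}; {a, b, e, f, g, h, i, j, k, l, m, p, q}.
That is 2 components.

2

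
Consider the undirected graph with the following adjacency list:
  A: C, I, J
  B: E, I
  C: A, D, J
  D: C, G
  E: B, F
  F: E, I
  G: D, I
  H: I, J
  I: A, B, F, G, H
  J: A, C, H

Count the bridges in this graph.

0

The edges on the cycle I-H-J-A-I are not bridges since each lies on that cycle.
Every edge lies on some cycle, so there are no bridges.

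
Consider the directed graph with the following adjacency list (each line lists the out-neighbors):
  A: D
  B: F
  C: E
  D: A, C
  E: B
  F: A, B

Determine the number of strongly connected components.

1

{A, B, C, D, E, F} are all mutually reachable — one SCC of size 6.
That gives 1 strongly connected component.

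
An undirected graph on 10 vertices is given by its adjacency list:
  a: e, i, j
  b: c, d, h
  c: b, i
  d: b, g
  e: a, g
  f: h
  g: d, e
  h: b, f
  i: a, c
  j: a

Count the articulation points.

3

Removing a increases the component count from 1 to 2, so a is a cut vertex.
Removing b increases the component count from 1 to 2, so b is a cut vertex.
Removing h increases the component count from 1 to 2, so h is a cut vertex.
By contrast removing j leaves 1 component; it is not a cut vertex. No other vertex is a cut vertex either.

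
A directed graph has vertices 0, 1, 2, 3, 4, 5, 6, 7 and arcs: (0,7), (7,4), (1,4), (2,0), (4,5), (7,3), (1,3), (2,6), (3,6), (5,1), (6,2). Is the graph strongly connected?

From 5 we can reach every vertex (0, 1, 2, 3, 4, 5, 6, 7), and every vertex can reach 5 (0, 1, 2, 3, 4, 5, 6, 7). So the whole graph is one strongly connected component.

Yes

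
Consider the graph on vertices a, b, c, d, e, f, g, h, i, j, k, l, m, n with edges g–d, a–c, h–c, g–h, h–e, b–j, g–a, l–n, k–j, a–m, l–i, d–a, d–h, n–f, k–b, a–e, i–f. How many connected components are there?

3

Starting from b we can reach b, j, k. That is one component of size 3.
Starting from f we can reach f, i, l, n. That is one component of size 4.
Starting from a we can reach a, c, d, e, g, h, m. That is one component of size 7.
Total: 3 components.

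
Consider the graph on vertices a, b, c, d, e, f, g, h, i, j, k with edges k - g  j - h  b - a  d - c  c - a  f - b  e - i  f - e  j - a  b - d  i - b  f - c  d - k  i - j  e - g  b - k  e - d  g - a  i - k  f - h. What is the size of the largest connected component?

Starting from a we can reach a, b, c, d, e, f, g, h, i, j, k. That is one component of size 11.
The largest has 11 vertices.

11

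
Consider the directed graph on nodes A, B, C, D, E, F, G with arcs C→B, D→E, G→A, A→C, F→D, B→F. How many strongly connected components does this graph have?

7

{E} is an SCC by itself.
{A} is an SCC by itself.
{C} is an SCC by itself.
{D} is an SCC by itself.
{G} is an SCC by itself.
(and 2 more singleton SCCs)
That gives 7 strongly connected components.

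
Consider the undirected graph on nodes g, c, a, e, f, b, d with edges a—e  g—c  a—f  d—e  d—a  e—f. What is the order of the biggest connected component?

4

b is isolated — a component by itself.
Starting from c we can reach c, g. That is one component of size 2.
Starting from a we can reach a, d, e, f. That is one component of size 4.
The largest has 4 vertices.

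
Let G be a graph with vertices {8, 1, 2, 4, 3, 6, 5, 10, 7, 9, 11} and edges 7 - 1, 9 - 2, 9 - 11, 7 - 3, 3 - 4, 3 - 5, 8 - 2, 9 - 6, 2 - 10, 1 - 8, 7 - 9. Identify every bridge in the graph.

10-2, 11-9, 3-4, 3-5, 3-7, 6-9

The edges on the cycle 7-9-2-8-1-7 are not bridges since each lies on that cycle.
But removing 3 - 5 disconnects 3 from 5; removing 3 - 4 disconnects 3 from 4; removing 9 - 6 disconnects 9 from 6; removing 9 - 11 disconnects 9 from 11 — these are bridges.
In total 6 edges are bridges.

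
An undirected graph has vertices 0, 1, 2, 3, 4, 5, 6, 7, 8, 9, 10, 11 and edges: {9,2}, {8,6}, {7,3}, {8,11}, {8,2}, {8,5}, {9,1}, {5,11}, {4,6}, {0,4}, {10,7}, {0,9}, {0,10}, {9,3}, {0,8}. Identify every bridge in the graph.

The edges on the cycle 0-8-6-4-0 are not bridges since each lies on that cycle.
But removing 1-9 disconnects 1 from 9 — this is a bridge.

1-9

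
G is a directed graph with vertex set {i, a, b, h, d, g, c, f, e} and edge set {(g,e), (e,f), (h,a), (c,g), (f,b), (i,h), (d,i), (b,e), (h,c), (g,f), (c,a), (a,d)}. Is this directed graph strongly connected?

No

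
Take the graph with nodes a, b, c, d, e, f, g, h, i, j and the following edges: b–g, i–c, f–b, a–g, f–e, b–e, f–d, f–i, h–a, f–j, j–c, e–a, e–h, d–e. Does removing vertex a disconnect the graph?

Deleting a leaves 1 component (was 1) (its neighbors e, g, h remain connected to each other), so a is not a cut vertex.

No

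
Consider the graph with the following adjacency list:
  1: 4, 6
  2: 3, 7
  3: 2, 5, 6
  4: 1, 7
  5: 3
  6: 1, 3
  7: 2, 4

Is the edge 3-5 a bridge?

Yes

Removing 3-5 leaves no path between 3 and 5: the component count goes from 1 to 2. So it is a bridge.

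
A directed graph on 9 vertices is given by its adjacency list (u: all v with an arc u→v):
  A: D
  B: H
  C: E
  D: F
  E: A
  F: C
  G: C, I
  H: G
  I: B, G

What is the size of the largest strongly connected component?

5

{A, C, D, E, F} are all mutually reachable — one SCC of size 5.
{B, G, H, I} are all mutually reachable — one SCC of size 4.
The largest has 5 vertices.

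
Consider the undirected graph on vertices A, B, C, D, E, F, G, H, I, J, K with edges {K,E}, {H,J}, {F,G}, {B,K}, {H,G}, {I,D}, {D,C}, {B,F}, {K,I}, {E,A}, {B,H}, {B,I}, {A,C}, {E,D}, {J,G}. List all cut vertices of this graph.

B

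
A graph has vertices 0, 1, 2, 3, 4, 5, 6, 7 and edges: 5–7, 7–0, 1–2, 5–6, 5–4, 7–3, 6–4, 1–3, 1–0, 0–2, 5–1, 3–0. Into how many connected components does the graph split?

Starting from 0 we can reach 0, 1, 2, 3, 4, 5, 6, 7. That is one component of size 8.
Total: 1 component.

1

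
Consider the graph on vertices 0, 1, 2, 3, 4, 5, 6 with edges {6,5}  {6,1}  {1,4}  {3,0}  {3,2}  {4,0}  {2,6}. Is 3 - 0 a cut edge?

After removing 3 - 0, the path 3-2-6-1-4-0 still connects them, so the edge is not a bridge.

No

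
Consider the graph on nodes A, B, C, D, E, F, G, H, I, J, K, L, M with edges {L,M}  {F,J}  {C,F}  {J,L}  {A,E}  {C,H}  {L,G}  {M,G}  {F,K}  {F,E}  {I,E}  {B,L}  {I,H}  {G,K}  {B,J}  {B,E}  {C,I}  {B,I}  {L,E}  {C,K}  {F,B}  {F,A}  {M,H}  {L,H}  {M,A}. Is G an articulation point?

No

Deleting G leaves 2 components (was 2), so G is not a cut vertex.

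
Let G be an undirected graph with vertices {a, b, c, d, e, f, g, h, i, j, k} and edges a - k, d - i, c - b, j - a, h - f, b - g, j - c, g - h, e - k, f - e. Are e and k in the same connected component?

Yes

From e we can reach a, b, c, e, f, g, h, j, k, which includes k.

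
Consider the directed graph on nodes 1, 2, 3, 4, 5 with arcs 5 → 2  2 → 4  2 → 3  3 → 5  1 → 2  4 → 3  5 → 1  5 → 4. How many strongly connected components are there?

1

{1, 2, 3, 4, 5} are all mutually reachable — one SCC of size 5.
That gives 1 strongly connected component.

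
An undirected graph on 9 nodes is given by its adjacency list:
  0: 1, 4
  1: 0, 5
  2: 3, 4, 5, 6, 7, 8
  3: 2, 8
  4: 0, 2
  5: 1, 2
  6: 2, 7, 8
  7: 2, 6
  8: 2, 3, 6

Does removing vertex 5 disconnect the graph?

Deleting 5 leaves 1 component (was 1) (its neighbors 1, 2 remain connected to each other), so 5 is not a cut vertex.

No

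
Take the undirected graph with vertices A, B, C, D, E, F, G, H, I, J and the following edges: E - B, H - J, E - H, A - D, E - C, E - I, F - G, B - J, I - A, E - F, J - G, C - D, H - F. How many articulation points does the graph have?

1

Removing E increases the component count from 1 to 2, so E is a cut vertex.
By contrast removing A leaves 1 component; it is not a cut vertex. No other vertex is a cut vertex either.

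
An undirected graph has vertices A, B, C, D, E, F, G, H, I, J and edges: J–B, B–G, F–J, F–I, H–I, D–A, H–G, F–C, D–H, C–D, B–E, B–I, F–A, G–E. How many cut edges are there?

The edges on the cycle F-C-D-H-I-B-J-F are not bridges since each lies on that cycle.
Every edge lies on some cycle, so there are no bridges.

0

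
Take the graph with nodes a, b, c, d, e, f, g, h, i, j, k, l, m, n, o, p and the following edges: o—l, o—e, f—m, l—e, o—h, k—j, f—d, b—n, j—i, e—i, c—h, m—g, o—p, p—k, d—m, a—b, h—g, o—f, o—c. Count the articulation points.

2

Removing b increases the component count from 2 to 3, so b is a cut vertex.
Removing o increases the component count from 2 to 3, so o is a cut vertex.
By contrast removing n leaves 2 components; it is not a cut vertex. No other vertex is a cut vertex either.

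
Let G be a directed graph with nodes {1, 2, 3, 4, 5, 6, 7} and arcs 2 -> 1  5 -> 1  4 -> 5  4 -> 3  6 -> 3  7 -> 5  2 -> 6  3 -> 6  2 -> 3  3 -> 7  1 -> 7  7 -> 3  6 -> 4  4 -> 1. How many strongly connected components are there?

2

{1, 3, 4, 5, 6, 7} are all mutually reachable — one SCC of size 6.
{2} is an SCC by itself.
That gives 2 strongly connected components.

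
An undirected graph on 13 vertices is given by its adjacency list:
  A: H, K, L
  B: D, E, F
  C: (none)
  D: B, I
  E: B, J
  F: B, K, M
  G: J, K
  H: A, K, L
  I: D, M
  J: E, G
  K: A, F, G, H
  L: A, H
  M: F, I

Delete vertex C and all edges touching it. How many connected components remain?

1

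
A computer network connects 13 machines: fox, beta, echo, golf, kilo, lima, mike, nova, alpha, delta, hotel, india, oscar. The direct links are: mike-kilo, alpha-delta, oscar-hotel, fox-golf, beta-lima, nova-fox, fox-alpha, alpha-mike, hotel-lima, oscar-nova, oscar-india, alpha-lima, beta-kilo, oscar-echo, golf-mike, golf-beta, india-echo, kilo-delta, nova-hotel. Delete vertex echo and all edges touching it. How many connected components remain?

1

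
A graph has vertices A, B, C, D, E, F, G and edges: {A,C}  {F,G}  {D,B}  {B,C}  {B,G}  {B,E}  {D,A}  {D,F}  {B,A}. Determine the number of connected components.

1

Starting from A we can reach A, B, C, D, E, F, G. That is one component of size 7.
Total: 1 component.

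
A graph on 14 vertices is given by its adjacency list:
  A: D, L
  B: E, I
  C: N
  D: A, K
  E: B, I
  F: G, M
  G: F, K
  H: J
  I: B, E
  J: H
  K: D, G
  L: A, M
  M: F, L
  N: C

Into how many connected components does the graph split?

4

Starting from C we can reach C, N. That is one component of size 2.
Starting from H we can reach H, J. That is one component of size 2.
Starting from B we can reach B, E, I. That is one component of size 3.
Starting from A we can reach A, D, F, G, K, L, M. That is one component of size 7.
Total: 4 components.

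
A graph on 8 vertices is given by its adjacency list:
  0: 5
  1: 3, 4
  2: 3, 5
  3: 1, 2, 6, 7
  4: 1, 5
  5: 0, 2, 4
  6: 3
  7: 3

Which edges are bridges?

The edges on the cycle 4-1-3-2-5-4 are not bridges since each lies on that cycle.
But removing 5-0 disconnects 5 from 0; removing 3-7 disconnects 3 from 7; removing 3-6 disconnects 3 from 6 — these are bridges.

0-5, 3-6, 3-7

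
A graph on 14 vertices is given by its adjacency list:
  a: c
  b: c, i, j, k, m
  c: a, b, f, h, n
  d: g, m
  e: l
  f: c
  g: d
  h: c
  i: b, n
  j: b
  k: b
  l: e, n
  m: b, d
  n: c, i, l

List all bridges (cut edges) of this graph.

a-c, b-j, b-k, b-m, c-f, c-h, d-g, d-m, e-l, l-n

The edges on the cycle c-n-i-b-c are not bridges since each lies on that cycle.
But removing b-m disconnects b from m; removing n-l disconnects n from l; removing m-d disconnects m from d; removing c-f disconnects c from f — these are bridges.
In total 10 edges are bridges.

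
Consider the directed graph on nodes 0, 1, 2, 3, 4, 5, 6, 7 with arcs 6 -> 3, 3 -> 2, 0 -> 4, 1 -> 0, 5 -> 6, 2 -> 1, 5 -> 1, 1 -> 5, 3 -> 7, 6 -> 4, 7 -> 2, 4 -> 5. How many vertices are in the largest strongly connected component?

8

{0, 1, 2, 3, 4, 5, 6, 7} are all mutually reachable — one SCC of size 8.
The largest has 8 vertices.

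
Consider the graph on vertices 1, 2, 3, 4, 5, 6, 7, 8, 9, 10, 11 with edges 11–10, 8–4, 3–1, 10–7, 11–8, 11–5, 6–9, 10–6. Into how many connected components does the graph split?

3

2 is isolated — a component by itself.
Starting from 1 we can reach 1, 3. That is one component of size 2.
Starting from 4 we can reach 4, 5, 6, 7, 8, 9, 10, 11. That is one component of size 8.
Total: 3 components.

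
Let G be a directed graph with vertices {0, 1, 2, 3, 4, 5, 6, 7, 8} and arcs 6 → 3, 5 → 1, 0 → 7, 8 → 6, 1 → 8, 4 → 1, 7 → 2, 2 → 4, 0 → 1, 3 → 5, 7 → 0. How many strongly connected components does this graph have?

4

{1, 3, 5, 6, 8} are all mutually reachable — one SCC of size 5.
{0, 7} are all mutually reachable — one SCC of size 2.
{2} is an SCC by itself.
{4} is an SCC by itself.
That gives 4 strongly connected components.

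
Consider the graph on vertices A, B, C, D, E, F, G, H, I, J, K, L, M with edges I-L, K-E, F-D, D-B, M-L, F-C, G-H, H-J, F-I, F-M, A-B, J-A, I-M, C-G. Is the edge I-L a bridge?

No

After removing I-L, the path I-M-L still connects them, so the edge is not a bridge.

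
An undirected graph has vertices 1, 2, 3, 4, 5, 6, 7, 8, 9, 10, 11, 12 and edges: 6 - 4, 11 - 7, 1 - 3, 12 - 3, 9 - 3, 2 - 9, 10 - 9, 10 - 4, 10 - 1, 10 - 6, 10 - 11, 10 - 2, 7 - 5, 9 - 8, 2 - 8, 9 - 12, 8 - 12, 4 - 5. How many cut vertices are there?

1

Removing 10 increases the component count from 1 to 2, so 10 is a cut vertex.
By contrast removing 8 leaves 1 component; it is not a cut vertex. No other vertex is a cut vertex either.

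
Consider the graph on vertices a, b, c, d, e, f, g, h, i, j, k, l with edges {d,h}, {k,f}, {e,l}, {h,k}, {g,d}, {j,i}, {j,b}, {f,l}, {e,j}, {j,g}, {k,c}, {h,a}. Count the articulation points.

3

Removing h increases the component count from 1 to 2, so h is a cut vertex.
Removing j increases the component count from 1 to 3, so j is a cut vertex.
Removing k increases the component count from 1 to 2, so k is a cut vertex.
By contrast removing l leaves 1 component; it is not a cut vertex. No other vertex is a cut vertex either.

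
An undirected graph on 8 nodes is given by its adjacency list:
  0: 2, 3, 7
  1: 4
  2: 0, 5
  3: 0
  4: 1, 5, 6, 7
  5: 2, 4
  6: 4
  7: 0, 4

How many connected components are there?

1

Starting from 0 we can reach 0, 1, 2, 3, 4, 5, 6, 7. That is one component of size 8.
Total: 1 component.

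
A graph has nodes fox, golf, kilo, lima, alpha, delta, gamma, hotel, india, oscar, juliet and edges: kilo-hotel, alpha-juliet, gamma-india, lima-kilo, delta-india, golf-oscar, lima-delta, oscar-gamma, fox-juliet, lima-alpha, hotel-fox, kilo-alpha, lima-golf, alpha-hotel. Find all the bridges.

none

The edges on the cycle lima-golf-oscar-gamma-india-delta-lima are not bridges since each lies on that cycle.
Every edge lies on some cycle, so there are no bridges.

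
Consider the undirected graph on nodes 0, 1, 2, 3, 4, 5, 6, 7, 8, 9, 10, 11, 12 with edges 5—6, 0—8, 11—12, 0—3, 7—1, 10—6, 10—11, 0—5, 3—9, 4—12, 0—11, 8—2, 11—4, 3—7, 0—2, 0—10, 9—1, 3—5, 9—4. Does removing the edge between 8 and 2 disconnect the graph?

No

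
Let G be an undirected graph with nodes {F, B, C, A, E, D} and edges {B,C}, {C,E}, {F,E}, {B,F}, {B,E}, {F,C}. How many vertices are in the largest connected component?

D is isolated — a component by itself.
A is isolated — a component by itself.
Starting from B we can reach B, C, E, F. That is one component of size 4.
The largest has 4 vertices.

4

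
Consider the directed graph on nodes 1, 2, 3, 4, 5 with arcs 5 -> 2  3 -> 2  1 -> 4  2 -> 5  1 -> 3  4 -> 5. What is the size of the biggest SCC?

2

{2, 5} are all mutually reachable — one SCC of size 2.
{3} is an SCC by itself.
{4} is an SCC by itself.
{1} is an SCC by itself.
The largest has 2 vertices.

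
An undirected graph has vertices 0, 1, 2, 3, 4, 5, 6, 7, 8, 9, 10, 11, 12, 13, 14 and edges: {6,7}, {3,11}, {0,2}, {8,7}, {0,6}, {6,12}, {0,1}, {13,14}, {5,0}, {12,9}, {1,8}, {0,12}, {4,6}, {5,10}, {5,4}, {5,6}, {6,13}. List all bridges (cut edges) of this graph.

The edges on the cycle 5-4-6-0-5 are not bridges since each lies on that cycle.
But removing 9–12 disconnects 9 from 12; removing 5–10 disconnects 5 from 10; removing 13–6 disconnects 13 from 6; removing 2–0 disconnects 2 from 0 — these are bridges.
In total 6 edges are bridges.

0-2, 10-5, 11-3, 12-9, 13-14, 13-6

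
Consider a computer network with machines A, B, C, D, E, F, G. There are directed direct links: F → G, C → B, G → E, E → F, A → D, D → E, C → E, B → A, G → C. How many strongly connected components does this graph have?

{A, B, C, D, E, F, G} are all mutually reachable — one SCC of size 7.
That gives 1 strongly connected component.

1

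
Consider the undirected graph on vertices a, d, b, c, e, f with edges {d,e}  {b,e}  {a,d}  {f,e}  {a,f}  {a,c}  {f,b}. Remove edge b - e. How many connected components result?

1

b and e are still connected via b-f-e, so the component count stays at 1.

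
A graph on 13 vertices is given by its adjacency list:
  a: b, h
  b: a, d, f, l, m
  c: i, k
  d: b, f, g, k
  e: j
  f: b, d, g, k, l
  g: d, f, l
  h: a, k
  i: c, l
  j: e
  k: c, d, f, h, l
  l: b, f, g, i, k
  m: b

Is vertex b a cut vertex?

Yes

Deleting b raises the number of components from 2 to 3, so b is a cut vertex.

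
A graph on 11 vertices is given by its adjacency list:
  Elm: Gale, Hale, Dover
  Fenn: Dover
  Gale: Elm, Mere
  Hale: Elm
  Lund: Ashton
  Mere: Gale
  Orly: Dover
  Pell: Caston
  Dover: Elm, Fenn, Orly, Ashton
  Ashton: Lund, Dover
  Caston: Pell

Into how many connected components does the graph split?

2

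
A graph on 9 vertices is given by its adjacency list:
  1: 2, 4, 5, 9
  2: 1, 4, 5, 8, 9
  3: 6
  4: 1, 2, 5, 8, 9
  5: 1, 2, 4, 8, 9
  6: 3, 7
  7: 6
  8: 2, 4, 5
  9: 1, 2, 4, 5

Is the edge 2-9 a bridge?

No

After removing 2-9, the path 2-5-9 still connects them, so the edge is not a bridge.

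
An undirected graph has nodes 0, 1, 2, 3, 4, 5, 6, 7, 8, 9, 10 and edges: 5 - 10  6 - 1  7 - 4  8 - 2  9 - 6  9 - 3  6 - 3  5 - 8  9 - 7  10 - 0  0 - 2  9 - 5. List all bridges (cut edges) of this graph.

The edges on the cycle 5-10-0-2-8-5 are not bridges since each lies on that cycle.
But removing 9 - 7 disconnects 9 from 7; removing 1 - 6 disconnects 1 from 6; removing 5 - 9 disconnects 5 from 9; removing 7 - 4 disconnects 7 from 4 — these are bridges.

1-6, 4-7, 5-9, 7-9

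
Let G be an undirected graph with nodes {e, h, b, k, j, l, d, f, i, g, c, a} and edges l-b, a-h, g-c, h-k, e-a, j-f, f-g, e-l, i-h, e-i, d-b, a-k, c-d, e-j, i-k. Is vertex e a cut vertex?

Deleting e raises the number of components from 1 to 2, so e is a cut vertex.

Yes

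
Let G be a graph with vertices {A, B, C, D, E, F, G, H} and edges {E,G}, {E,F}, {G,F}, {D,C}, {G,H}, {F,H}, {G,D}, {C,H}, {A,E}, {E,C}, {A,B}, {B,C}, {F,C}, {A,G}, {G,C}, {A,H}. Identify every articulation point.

none

Removing H, for instance, still leaves 1 component. No single vertex removal increases the component count — the graph has no articulation points.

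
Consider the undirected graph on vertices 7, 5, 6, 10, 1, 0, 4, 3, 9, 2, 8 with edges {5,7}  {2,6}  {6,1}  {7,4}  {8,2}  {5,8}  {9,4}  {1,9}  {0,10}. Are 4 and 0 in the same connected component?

The component containing 4 is {1, 2, 4, 5, 6, 7, 8, 9}, and 0 is not in it.

No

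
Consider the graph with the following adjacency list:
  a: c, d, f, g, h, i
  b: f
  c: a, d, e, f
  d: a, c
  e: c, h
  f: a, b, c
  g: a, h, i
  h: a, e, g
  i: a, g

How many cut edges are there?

1

The edges on the cycle c-f-a-d-c are not bridges since each lies on that cycle.
But removing b-f disconnects b from f — this is a bridge.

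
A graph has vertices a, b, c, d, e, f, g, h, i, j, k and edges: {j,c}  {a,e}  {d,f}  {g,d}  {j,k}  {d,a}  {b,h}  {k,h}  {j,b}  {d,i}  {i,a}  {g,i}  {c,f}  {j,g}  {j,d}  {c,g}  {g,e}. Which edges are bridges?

The edges on the cycle j-c-f-d-j are not bridges since each lies on that cycle.
Every edge lies on some cycle, so there are no bridges.

none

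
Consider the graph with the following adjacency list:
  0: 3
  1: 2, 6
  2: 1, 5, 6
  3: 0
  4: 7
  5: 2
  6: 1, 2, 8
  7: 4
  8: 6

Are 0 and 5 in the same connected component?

The component containing 0 is {0, 3}, and 5 is not in it.

No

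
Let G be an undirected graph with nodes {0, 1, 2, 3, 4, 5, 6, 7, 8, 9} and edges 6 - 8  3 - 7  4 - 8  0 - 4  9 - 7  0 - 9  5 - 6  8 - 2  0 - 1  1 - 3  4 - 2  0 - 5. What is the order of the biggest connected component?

Starting from 0 we can reach 0, 1, 2, 3, 4, 5, 6, 7, 8, 9. That is one component of size 10.
The largest has 10 vertices.

10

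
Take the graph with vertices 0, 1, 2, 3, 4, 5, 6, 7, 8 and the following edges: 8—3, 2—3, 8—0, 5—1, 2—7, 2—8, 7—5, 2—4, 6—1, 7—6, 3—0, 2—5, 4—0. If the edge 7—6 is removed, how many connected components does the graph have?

7 and 6 are still connected via 7-5-1-6, so the component count stays at 1.

1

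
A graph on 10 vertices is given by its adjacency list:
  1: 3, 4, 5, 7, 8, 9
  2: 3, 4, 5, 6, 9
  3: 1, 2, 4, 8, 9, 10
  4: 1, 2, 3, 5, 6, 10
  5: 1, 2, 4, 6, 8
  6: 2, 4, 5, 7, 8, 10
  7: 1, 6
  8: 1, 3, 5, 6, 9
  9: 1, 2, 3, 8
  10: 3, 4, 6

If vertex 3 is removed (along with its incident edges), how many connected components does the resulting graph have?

1

With 3 gone, the remaining components are: {1, 2, 4, 5, 6, 7, 8, 9, 10}.
That is 1 component.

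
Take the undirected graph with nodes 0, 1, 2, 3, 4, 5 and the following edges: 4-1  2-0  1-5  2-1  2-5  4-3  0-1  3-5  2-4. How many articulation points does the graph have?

Removing 5, for instance, still leaves 1 component. No single vertex removal increases the component count — the graph has no articulation points.

0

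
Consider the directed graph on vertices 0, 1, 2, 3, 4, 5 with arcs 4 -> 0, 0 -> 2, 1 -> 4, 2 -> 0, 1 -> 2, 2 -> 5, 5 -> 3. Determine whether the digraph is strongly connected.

There is no directed path from 4 to 1, so the graph is not strongly connected.

No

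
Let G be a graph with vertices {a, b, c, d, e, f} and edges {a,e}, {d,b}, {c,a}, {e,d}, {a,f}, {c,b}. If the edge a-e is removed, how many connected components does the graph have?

1

a and e are still connected via a-c-b-d-e, so the component count stays at 1.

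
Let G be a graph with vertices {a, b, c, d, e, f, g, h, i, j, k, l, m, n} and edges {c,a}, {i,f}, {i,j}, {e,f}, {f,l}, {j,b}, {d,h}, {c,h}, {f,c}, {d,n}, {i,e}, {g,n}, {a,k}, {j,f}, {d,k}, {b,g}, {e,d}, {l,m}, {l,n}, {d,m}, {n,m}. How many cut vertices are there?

0

Removing f, for instance, still leaves 1 component. No single vertex removal increases the component count — the graph has no articulation points.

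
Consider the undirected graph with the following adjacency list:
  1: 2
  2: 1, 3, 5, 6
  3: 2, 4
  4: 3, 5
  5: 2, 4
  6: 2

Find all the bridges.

1-2, 2-6

The edges on the cycle 4-3-2-5-4 are not bridges since each lies on that cycle.
But removing 2-6 disconnects 2 from 6; removing 2-1 disconnects 2 from 1 — these are bridges.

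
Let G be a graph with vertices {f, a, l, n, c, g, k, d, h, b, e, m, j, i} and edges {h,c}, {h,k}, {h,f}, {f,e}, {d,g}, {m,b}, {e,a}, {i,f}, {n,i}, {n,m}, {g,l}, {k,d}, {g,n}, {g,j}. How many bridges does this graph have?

The edges on the cycle h-k-d-g-n-i-f-h are not bridges since each lies on that cycle.
But removing m - b disconnects m from b; removing j - g disconnects j from g; removing h - c disconnects h from c; removing f - e disconnects f from e — these are bridges.
In total 7 edges are bridges.

7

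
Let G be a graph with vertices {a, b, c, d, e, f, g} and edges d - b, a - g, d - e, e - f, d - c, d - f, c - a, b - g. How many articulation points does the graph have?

Removing d increases the component count from 1 to 2, so d is a cut vertex.
By contrast removing f leaves 1 component; it is not a cut vertex. No other vertex is a cut vertex either.

1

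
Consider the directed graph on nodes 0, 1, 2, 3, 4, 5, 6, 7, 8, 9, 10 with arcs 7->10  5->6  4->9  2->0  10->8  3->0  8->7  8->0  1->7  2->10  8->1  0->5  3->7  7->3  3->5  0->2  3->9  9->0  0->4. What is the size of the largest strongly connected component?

{0, 1, 2, 3, 4, 7, 8, 9, 10} are all mutually reachable — one SCC of size 9.
{5} is an SCC by itself.
{6} is an SCC by itself.
The largest has 9 vertices.

9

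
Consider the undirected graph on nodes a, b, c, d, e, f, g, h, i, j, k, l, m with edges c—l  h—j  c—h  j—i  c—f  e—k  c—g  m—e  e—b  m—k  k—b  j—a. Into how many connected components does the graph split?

3

d is isolated — a component by itself.
Starting from b we can reach b, e, k, m. That is one component of size 4.
Starting from a we can reach a, c, f, g, h, i, j, l. That is one component of size 8.
Total: 3 components.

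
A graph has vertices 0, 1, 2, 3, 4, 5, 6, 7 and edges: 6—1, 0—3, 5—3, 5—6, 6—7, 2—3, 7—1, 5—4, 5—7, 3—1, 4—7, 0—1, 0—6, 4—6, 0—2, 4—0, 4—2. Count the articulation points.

Removing 6, for instance, still leaves 1 component. No single vertex removal increases the component count — the graph has no articulation points.

0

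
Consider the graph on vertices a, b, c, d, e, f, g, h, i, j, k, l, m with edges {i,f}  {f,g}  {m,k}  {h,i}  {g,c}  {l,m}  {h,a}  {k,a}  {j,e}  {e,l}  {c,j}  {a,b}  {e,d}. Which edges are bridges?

The edges on the cycle h-i-f-g-c-j-e-l-m-k-a-h are not bridges since each lies on that cycle.
But removing a–b disconnects a from b; removing d–e disconnects d from e — these are bridges.

a-b, d-e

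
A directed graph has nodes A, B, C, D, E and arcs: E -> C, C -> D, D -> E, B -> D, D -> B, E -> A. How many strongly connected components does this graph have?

{B, C, D, E} are all mutually reachable — one SCC of size 4.
{A} is an SCC by itself.
That gives 2 strongly connected components.

2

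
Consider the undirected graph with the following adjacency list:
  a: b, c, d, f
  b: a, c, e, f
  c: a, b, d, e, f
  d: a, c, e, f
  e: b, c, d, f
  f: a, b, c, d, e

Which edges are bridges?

The edges on the cycle a-b-f-c-d-a are not bridges since each lies on that cycle.
Every edge lies on some cycle, so there are no bridges.

none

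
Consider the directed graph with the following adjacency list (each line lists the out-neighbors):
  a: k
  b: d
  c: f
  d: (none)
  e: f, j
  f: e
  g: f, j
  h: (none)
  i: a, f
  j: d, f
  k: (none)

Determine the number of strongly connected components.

{e, f, j} are all mutually reachable — one SCC of size 3.
{k} is an SCC by itself.
{a} is an SCC by itself.
{h} is an SCC by itself.
{g} is an SCC by itself.
(and 4 more singleton SCCs)
That gives 9 strongly connected components.

9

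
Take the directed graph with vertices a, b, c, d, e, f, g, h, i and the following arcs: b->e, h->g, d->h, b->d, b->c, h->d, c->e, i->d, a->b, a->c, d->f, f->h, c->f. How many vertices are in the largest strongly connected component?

{d, f, h} are all mutually reachable — one SCC of size 3.
{c} is an SCC by itself.
{i} is an SCC by itself.
{a} is an SCC by itself.
{b} is an SCC by itself.
(and 2 more singleton SCCs)
The largest has 3 vertices.

3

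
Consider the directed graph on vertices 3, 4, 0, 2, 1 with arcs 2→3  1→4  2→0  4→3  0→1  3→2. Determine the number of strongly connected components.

{0, 1, 2, 3, 4} are all mutually reachable — one SCC of size 5.
That gives 1 strongly connected component.

1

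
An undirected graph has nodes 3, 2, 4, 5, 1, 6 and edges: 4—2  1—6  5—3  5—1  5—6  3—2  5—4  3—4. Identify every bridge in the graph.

The edges on the cycle 5-1-6-5 are not bridges since each lies on that cycle.
Every edge lies on some cycle, so there are no bridges.

none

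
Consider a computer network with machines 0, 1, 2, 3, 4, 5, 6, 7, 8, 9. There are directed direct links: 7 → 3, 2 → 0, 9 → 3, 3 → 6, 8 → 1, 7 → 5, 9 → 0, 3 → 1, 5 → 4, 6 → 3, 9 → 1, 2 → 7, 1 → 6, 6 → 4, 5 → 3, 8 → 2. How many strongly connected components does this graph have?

{1, 3, 6} are all mutually reachable — one SCC of size 3.
{5} is an SCC by itself.
{4} is an SCC by itself.
{8} is an SCC by itself.
{2} is an SCC by itself.
(and 3 more singleton SCCs)
That gives 8 strongly connected components.

8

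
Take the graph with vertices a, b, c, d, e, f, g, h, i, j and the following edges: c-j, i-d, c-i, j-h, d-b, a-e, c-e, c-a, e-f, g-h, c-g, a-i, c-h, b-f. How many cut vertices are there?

Removing c increases the component count from 1 to 2, so c is a cut vertex.
By contrast removing f leaves 1 component; it is not a cut vertex. No other vertex is a cut vertex either.

1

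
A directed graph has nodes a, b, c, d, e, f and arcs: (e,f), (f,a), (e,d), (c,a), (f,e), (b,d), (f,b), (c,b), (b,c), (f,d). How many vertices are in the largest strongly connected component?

{e, f} are all mutually reachable — one SCC of size 2.
{b, c} are all mutually reachable — one SCC of size 2.
{d} is an SCC by itself.
{a} is an SCC by itself.
The largest has 2 vertices.

2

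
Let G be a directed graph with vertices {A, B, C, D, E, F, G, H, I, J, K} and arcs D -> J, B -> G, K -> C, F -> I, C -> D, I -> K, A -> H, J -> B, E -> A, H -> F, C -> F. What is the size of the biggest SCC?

4

{C, F, I, K} are all mutually reachable — one SCC of size 4.
{G} is an SCC by itself.
{D} is an SCC by itself.
{A} is an SCC by itself.
{H} is an SCC by itself.
(and 3 more singleton SCCs)
The largest has 4 vertices.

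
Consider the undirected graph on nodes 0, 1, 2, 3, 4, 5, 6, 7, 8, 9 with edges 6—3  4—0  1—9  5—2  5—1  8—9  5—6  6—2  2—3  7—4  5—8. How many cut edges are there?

The edges on the cycle 5-8-9-1-5 are not bridges since each lies on that cycle.
But removing 4—0 disconnects 4 from 0; removing 4—7 disconnects 4 from 7 — these are bridges.
That makes 2 bridges.

2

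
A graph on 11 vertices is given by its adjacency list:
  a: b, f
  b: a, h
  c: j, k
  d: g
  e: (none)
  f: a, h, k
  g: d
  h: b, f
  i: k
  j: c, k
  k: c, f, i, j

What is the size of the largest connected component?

8

e is isolated — a component by itself.
Starting from d we can reach d, g. That is one component of size 2.
Starting from a we can reach a, b, c, f, h, i, j, k. That is one component of size 8.
The largest has 8 vertices.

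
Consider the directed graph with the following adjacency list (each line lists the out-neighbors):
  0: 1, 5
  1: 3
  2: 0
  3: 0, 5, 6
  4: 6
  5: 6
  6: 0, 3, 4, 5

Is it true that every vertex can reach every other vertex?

No

There is no directed path from 1 to 2, so the graph is not strongly connected.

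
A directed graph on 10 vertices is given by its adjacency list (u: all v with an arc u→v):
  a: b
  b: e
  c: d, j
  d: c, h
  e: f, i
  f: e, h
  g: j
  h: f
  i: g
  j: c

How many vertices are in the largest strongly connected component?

8

{c, d, e, f, g, h, i, j} are all mutually reachable — one SCC of size 8.
{a} is an SCC by itself.
{b} is an SCC by itself.
The largest has 8 vertices.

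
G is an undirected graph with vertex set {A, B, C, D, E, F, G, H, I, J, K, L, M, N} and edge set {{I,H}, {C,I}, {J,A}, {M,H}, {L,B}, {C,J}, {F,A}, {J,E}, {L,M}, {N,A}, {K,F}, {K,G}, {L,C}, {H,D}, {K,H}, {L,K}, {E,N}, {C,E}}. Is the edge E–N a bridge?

After removing E–N, the path E-J-A-N still connects them, so the edge is not a bridge.

No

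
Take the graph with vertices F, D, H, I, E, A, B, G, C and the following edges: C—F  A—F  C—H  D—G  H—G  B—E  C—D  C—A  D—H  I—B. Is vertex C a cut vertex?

Deleting C raises the number of components from 2 to 3, so C is a cut vertex.

Yes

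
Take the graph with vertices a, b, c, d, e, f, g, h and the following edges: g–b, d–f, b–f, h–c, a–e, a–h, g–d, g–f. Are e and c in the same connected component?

Yes

From e we can reach a, c, e, h, which includes c.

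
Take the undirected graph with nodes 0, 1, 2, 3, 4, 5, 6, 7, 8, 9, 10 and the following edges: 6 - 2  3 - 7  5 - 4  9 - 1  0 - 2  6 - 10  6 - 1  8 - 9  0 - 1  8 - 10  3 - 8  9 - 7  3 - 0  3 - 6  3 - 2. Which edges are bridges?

The edges on the cycle 3-8-9-1-0-3 are not bridges since each lies on that cycle.
But removing 5 - 4 disconnects 5 from 4 — this is a bridge.

4-5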